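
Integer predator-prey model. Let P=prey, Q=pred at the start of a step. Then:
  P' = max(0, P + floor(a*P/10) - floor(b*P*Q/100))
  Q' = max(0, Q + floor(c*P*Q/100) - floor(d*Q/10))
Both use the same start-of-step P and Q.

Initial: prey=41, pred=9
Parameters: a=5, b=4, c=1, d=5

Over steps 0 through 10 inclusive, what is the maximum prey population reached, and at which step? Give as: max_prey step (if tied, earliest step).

Step 1: prey: 41+20-14=47; pred: 9+3-4=8
Step 2: prey: 47+23-15=55; pred: 8+3-4=7
Step 3: prey: 55+27-15=67; pred: 7+3-3=7
Step 4: prey: 67+33-18=82; pred: 7+4-3=8
Step 5: prey: 82+41-26=97; pred: 8+6-4=10
Step 6: prey: 97+48-38=107; pred: 10+9-5=14
Step 7: prey: 107+53-59=101; pred: 14+14-7=21
Step 8: prey: 101+50-84=67; pred: 21+21-10=32
Step 9: prey: 67+33-85=15; pred: 32+21-16=37
Step 10: prey: 15+7-22=0; pred: 37+5-18=24
Max prey = 107 at step 6

Answer: 107 6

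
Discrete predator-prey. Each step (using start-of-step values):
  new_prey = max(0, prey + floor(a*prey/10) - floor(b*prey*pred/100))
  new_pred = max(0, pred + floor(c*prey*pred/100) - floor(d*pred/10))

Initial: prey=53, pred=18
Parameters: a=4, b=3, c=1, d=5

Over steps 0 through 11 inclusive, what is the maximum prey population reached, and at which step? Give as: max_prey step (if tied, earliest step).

Step 1: prey: 53+21-28=46; pred: 18+9-9=18
Step 2: prey: 46+18-24=40; pred: 18+8-9=17
Step 3: prey: 40+16-20=36; pred: 17+6-8=15
Step 4: prey: 36+14-16=34; pred: 15+5-7=13
Step 5: prey: 34+13-13=34; pred: 13+4-6=11
Step 6: prey: 34+13-11=36; pred: 11+3-5=9
Step 7: prey: 36+14-9=41; pred: 9+3-4=8
Step 8: prey: 41+16-9=48; pred: 8+3-4=7
Step 9: prey: 48+19-10=57; pred: 7+3-3=7
Step 10: prey: 57+22-11=68; pred: 7+3-3=7
Step 11: prey: 68+27-14=81; pred: 7+4-3=8
Max prey = 81 at step 11

Answer: 81 11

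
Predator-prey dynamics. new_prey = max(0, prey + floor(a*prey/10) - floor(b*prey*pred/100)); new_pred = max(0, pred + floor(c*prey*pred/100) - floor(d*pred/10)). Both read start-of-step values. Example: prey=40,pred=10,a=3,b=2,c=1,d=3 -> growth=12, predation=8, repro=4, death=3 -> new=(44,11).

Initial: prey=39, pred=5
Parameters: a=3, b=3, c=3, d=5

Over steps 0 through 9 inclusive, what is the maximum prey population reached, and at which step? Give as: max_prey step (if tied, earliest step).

Answer: 48 2

Derivation:
Step 1: prey: 39+11-5=45; pred: 5+5-2=8
Step 2: prey: 45+13-10=48; pred: 8+10-4=14
Step 3: prey: 48+14-20=42; pred: 14+20-7=27
Step 4: prey: 42+12-34=20; pred: 27+34-13=48
Step 5: prey: 20+6-28=0; pred: 48+28-24=52
Step 6: prey: 0+0-0=0; pred: 52+0-26=26
Step 7: prey: 0+0-0=0; pred: 26+0-13=13
Step 8: prey: 0+0-0=0; pred: 13+0-6=7
Step 9: prey: 0+0-0=0; pred: 7+0-3=4
Max prey = 48 at step 2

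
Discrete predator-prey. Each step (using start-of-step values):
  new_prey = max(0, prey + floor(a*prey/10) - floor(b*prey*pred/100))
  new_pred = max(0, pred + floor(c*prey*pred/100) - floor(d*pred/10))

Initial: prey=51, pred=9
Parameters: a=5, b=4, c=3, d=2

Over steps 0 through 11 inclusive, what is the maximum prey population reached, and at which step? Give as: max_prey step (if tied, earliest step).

Answer: 58 1

Derivation:
Step 1: prey: 51+25-18=58; pred: 9+13-1=21
Step 2: prey: 58+29-48=39; pred: 21+36-4=53
Step 3: prey: 39+19-82=0; pred: 53+62-10=105
Step 4: prey: 0+0-0=0; pred: 105+0-21=84
Step 5: prey: 0+0-0=0; pred: 84+0-16=68
Step 6: prey: 0+0-0=0; pred: 68+0-13=55
Step 7: prey: 0+0-0=0; pred: 55+0-11=44
Step 8: prey: 0+0-0=0; pred: 44+0-8=36
Step 9: prey: 0+0-0=0; pred: 36+0-7=29
Step 10: prey: 0+0-0=0; pred: 29+0-5=24
Step 11: prey: 0+0-0=0; pred: 24+0-4=20
Max prey = 58 at step 1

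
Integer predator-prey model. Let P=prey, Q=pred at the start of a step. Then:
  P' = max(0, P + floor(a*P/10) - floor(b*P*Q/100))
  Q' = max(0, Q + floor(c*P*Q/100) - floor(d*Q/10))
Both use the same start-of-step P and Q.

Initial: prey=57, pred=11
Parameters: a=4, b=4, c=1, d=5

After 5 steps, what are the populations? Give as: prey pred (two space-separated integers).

Step 1: prey: 57+22-25=54; pred: 11+6-5=12
Step 2: prey: 54+21-25=50; pred: 12+6-6=12
Step 3: prey: 50+20-24=46; pred: 12+6-6=12
Step 4: prey: 46+18-22=42; pred: 12+5-6=11
Step 5: prey: 42+16-18=40; pred: 11+4-5=10

Answer: 40 10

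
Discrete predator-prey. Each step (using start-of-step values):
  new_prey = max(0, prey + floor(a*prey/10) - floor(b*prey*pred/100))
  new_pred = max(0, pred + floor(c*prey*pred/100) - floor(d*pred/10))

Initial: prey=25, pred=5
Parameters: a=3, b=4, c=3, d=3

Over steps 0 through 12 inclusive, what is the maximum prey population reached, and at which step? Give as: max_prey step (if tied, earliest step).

Step 1: prey: 25+7-5=27; pred: 5+3-1=7
Step 2: prey: 27+8-7=28; pred: 7+5-2=10
Step 3: prey: 28+8-11=25; pred: 10+8-3=15
Step 4: prey: 25+7-15=17; pred: 15+11-4=22
Step 5: prey: 17+5-14=8; pred: 22+11-6=27
Step 6: prey: 8+2-8=2; pred: 27+6-8=25
Step 7: prey: 2+0-2=0; pred: 25+1-7=19
Step 8: prey: 0+0-0=0; pred: 19+0-5=14
Step 9: prey: 0+0-0=0; pred: 14+0-4=10
Step 10: prey: 0+0-0=0; pred: 10+0-3=7
Step 11: prey: 0+0-0=0; pred: 7+0-2=5
Step 12: prey: 0+0-0=0; pred: 5+0-1=4
Max prey = 28 at step 2

Answer: 28 2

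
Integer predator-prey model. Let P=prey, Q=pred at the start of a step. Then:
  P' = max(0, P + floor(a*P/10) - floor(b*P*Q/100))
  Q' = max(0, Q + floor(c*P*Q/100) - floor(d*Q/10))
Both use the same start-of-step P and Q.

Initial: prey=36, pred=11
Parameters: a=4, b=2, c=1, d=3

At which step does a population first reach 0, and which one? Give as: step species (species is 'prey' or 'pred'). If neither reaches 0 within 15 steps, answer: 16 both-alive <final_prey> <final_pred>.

Step 1: prey: 36+14-7=43; pred: 11+3-3=11
Step 2: prey: 43+17-9=51; pred: 11+4-3=12
Step 3: prey: 51+20-12=59; pred: 12+6-3=15
Step 4: prey: 59+23-17=65; pred: 15+8-4=19
Step 5: prey: 65+26-24=67; pred: 19+12-5=26
Step 6: prey: 67+26-34=59; pred: 26+17-7=36
Step 7: prey: 59+23-42=40; pred: 36+21-10=47
Step 8: prey: 40+16-37=19; pred: 47+18-14=51
Step 9: prey: 19+7-19=7; pred: 51+9-15=45
Step 10: prey: 7+2-6=3; pred: 45+3-13=35
Step 11: prey: 3+1-2=2; pred: 35+1-10=26
Step 12: prey: 2+0-1=1; pred: 26+0-7=19
Step 13: prey: 1+0-0=1; pred: 19+0-5=14
Step 14: prey: 1+0-0=1; pred: 14+0-4=10
Step 15: prey: 1+0-0=1; pred: 10+0-3=7
No extinction within 15 steps

Answer: 16 both-alive 1 7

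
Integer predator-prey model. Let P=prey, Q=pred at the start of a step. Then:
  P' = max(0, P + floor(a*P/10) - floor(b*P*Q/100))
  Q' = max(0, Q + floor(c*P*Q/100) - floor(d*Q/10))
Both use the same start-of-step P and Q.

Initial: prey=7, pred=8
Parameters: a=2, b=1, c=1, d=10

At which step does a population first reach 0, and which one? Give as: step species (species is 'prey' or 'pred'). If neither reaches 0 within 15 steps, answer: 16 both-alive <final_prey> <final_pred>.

Step 1: prey: 7+1-0=8; pred: 8+0-8=0
First extinction: pred at step 1

Answer: 1 pred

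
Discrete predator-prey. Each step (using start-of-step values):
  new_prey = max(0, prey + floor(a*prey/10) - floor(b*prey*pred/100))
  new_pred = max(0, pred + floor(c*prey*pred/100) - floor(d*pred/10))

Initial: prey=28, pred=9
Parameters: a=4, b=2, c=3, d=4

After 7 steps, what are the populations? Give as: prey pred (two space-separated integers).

Step 1: prey: 28+11-5=34; pred: 9+7-3=13
Step 2: prey: 34+13-8=39; pred: 13+13-5=21
Step 3: prey: 39+15-16=38; pred: 21+24-8=37
Step 4: prey: 38+15-28=25; pred: 37+42-14=65
Step 5: prey: 25+10-32=3; pred: 65+48-26=87
Step 6: prey: 3+1-5=0; pred: 87+7-34=60
Step 7: prey: 0+0-0=0; pred: 60+0-24=36

Answer: 0 36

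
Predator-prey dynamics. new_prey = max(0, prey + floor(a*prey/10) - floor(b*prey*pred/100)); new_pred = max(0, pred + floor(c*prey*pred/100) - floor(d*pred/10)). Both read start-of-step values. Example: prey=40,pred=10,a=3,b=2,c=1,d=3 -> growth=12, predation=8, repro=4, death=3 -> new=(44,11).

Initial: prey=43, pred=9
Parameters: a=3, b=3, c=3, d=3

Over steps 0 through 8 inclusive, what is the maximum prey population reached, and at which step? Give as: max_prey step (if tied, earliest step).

Step 1: prey: 43+12-11=44; pred: 9+11-2=18
Step 2: prey: 44+13-23=34; pred: 18+23-5=36
Step 3: prey: 34+10-36=8; pred: 36+36-10=62
Step 4: prey: 8+2-14=0; pred: 62+14-18=58
Step 5: prey: 0+0-0=0; pred: 58+0-17=41
Step 6: prey: 0+0-0=0; pred: 41+0-12=29
Step 7: prey: 0+0-0=0; pred: 29+0-8=21
Step 8: prey: 0+0-0=0; pred: 21+0-6=15
Max prey = 44 at step 1

Answer: 44 1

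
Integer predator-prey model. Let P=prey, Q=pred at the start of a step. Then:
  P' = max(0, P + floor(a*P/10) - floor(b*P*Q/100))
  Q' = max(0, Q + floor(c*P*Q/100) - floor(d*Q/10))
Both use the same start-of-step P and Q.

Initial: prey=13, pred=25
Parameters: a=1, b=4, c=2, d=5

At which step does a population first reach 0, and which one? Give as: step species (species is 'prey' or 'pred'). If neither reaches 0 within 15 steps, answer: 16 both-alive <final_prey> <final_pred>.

Answer: 16 both-alive 1 1

Derivation:
Step 1: prey: 13+1-13=1; pred: 25+6-12=19
Step 2: prey: 1+0-0=1; pred: 19+0-9=10
Step 3: prey: 1+0-0=1; pred: 10+0-5=5
Step 4: prey: 1+0-0=1; pred: 5+0-2=3
Step 5: prey: 1+0-0=1; pred: 3+0-1=2
Step 6: prey: 1+0-0=1; pred: 2+0-1=1
Step 7: prey: 1+0-0=1; pred: 1+0-0=1
Steps 8-15: state stable at prey=1, pred=1 (no change)
No extinction within 15 steps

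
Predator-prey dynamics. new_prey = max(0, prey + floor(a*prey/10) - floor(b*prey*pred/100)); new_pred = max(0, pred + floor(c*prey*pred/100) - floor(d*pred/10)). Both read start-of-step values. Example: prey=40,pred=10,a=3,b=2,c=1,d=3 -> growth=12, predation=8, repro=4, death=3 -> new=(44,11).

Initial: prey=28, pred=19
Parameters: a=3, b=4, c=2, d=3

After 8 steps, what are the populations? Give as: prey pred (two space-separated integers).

Step 1: prey: 28+8-21=15; pred: 19+10-5=24
Step 2: prey: 15+4-14=5; pred: 24+7-7=24
Step 3: prey: 5+1-4=2; pred: 24+2-7=19
Step 4: prey: 2+0-1=1; pred: 19+0-5=14
Step 5: prey: 1+0-0=1; pred: 14+0-4=10
Step 6: prey: 1+0-0=1; pred: 10+0-3=7
Step 7: prey: 1+0-0=1; pred: 7+0-2=5
Step 8: prey: 1+0-0=1; pred: 5+0-1=4

Answer: 1 4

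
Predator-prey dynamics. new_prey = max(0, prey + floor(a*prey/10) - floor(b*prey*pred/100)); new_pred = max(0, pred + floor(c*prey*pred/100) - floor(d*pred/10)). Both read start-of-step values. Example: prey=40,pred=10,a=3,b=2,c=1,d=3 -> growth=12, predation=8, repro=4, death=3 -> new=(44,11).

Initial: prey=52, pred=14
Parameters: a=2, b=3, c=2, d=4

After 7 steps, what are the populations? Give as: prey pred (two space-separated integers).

Answer: 1 6

Derivation:
Step 1: prey: 52+10-21=41; pred: 14+14-5=23
Step 2: prey: 41+8-28=21; pred: 23+18-9=32
Step 3: prey: 21+4-20=5; pred: 32+13-12=33
Step 4: prey: 5+1-4=2; pred: 33+3-13=23
Step 5: prey: 2+0-1=1; pred: 23+0-9=14
Step 6: prey: 1+0-0=1; pred: 14+0-5=9
Step 7: prey: 1+0-0=1; pred: 9+0-3=6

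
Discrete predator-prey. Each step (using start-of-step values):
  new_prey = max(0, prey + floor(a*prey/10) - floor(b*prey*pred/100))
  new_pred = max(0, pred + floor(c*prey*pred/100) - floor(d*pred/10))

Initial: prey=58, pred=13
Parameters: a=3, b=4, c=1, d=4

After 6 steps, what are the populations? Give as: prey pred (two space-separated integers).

Answer: 16 6

Derivation:
Step 1: prey: 58+17-30=45; pred: 13+7-5=15
Step 2: prey: 45+13-27=31; pred: 15+6-6=15
Step 3: prey: 31+9-18=22; pred: 15+4-6=13
Step 4: prey: 22+6-11=17; pred: 13+2-5=10
Step 5: prey: 17+5-6=16; pred: 10+1-4=7
Step 6: prey: 16+4-4=16; pred: 7+1-2=6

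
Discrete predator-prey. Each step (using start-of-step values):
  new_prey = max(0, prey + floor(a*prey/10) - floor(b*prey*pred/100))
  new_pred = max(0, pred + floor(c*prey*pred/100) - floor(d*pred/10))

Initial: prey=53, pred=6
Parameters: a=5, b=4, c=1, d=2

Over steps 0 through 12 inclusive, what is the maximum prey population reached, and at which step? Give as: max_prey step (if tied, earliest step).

Step 1: prey: 53+26-12=67; pred: 6+3-1=8
Step 2: prey: 67+33-21=79; pred: 8+5-1=12
Step 3: prey: 79+39-37=81; pred: 12+9-2=19
Step 4: prey: 81+40-61=60; pred: 19+15-3=31
Step 5: prey: 60+30-74=16; pred: 31+18-6=43
Step 6: prey: 16+8-27=0; pred: 43+6-8=41
Step 7: prey: 0+0-0=0; pred: 41+0-8=33
Step 8: prey: 0+0-0=0; pred: 33+0-6=27
Step 9: prey: 0+0-0=0; pred: 27+0-5=22
Step 10: prey: 0+0-0=0; pred: 22+0-4=18
Step 11: prey: 0+0-0=0; pred: 18+0-3=15
Step 12: prey: 0+0-0=0; pred: 15+0-3=12
Max prey = 81 at step 3

Answer: 81 3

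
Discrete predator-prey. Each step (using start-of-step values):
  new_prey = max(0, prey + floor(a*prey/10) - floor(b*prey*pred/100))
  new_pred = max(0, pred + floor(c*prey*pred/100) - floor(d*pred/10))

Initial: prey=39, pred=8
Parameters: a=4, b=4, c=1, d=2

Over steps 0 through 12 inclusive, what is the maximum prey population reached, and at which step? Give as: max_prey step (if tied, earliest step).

Answer: 42 1

Derivation:
Step 1: prey: 39+15-12=42; pred: 8+3-1=10
Step 2: prey: 42+16-16=42; pred: 10+4-2=12
Step 3: prey: 42+16-20=38; pred: 12+5-2=15
Step 4: prey: 38+15-22=31; pred: 15+5-3=17
Step 5: prey: 31+12-21=22; pred: 17+5-3=19
Step 6: prey: 22+8-16=14; pred: 19+4-3=20
Step 7: prey: 14+5-11=8; pred: 20+2-4=18
Step 8: prey: 8+3-5=6; pred: 18+1-3=16
Step 9: prey: 6+2-3=5; pred: 16+0-3=13
Step 10: prey: 5+2-2=5; pred: 13+0-2=11
Step 11: prey: 5+2-2=5; pred: 11+0-2=9
Step 12: prey: 5+2-1=6; pred: 9+0-1=8
Max prey = 42 at step 1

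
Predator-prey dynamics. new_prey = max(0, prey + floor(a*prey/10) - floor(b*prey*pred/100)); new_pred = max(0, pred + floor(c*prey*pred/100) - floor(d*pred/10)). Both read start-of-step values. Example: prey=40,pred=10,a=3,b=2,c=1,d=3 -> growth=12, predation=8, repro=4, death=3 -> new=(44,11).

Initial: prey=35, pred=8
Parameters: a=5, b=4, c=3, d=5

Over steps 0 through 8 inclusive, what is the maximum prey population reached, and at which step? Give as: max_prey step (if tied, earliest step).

Answer: 42 2

Derivation:
Step 1: prey: 35+17-11=41; pred: 8+8-4=12
Step 2: prey: 41+20-19=42; pred: 12+14-6=20
Step 3: prey: 42+21-33=30; pred: 20+25-10=35
Step 4: prey: 30+15-42=3; pred: 35+31-17=49
Step 5: prey: 3+1-5=0; pred: 49+4-24=29
Step 6: prey: 0+0-0=0; pred: 29+0-14=15
Step 7: prey: 0+0-0=0; pred: 15+0-7=8
Step 8: prey: 0+0-0=0; pred: 8+0-4=4
Max prey = 42 at step 2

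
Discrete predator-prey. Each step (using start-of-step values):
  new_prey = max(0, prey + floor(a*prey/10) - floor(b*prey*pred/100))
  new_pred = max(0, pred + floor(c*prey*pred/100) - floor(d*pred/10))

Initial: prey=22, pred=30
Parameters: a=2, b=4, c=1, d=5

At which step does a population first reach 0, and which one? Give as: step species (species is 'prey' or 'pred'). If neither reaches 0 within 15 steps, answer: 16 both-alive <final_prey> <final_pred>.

Answer: 1 prey

Derivation:
Step 1: prey: 22+4-26=0; pred: 30+6-15=21
First extinction: prey at step 1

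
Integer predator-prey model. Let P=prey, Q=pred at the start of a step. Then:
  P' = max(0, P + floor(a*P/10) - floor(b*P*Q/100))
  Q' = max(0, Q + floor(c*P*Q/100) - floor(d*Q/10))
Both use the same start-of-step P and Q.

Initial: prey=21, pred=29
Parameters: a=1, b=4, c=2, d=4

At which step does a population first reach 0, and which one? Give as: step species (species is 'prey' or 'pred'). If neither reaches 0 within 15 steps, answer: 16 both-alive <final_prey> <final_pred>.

Step 1: prey: 21+2-24=0; pred: 29+12-11=30
First extinction: prey at step 1

Answer: 1 prey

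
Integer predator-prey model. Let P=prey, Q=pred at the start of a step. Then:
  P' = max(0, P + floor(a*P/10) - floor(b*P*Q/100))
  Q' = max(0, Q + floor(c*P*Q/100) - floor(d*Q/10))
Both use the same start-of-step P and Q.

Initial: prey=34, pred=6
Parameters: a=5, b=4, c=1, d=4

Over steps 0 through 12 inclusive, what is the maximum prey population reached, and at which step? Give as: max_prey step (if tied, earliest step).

Answer: 96 5

Derivation:
Step 1: prey: 34+17-8=43; pred: 6+2-2=6
Step 2: prey: 43+21-10=54; pred: 6+2-2=6
Step 3: prey: 54+27-12=69; pred: 6+3-2=7
Step 4: prey: 69+34-19=84; pred: 7+4-2=9
Step 5: prey: 84+42-30=96; pred: 9+7-3=13
Step 6: prey: 96+48-49=95; pred: 13+12-5=20
Step 7: prey: 95+47-76=66; pred: 20+19-8=31
Step 8: prey: 66+33-81=18; pred: 31+20-12=39
Step 9: prey: 18+9-28=0; pred: 39+7-15=31
Step 10: prey: 0+0-0=0; pred: 31+0-12=19
Step 11: prey: 0+0-0=0; pred: 19+0-7=12
Step 12: prey: 0+0-0=0; pred: 12+0-4=8
Max prey = 96 at step 5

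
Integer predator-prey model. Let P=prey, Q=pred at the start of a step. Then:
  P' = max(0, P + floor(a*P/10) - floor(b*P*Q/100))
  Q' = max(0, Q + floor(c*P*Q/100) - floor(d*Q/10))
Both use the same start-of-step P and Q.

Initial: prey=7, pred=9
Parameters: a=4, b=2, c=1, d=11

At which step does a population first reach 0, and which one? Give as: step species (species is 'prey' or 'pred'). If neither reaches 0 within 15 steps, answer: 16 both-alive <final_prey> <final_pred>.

Step 1: prey: 7+2-1=8; pred: 9+0-9=0
First extinction: pred at step 1

Answer: 1 pred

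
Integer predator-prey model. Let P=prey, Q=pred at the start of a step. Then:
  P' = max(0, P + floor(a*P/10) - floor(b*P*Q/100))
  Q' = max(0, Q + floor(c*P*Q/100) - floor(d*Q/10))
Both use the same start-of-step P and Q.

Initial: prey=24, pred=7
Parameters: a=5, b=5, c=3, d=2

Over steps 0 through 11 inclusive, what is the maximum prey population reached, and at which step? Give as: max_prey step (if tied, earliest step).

Answer: 28 1

Derivation:
Step 1: prey: 24+12-8=28; pred: 7+5-1=11
Step 2: prey: 28+14-15=27; pred: 11+9-2=18
Step 3: prey: 27+13-24=16; pred: 18+14-3=29
Step 4: prey: 16+8-23=1; pred: 29+13-5=37
Step 5: prey: 1+0-1=0; pred: 37+1-7=31
Step 6: prey: 0+0-0=0; pred: 31+0-6=25
Step 7: prey: 0+0-0=0; pred: 25+0-5=20
Step 8: prey: 0+0-0=0; pred: 20+0-4=16
Step 9: prey: 0+0-0=0; pred: 16+0-3=13
Step 10: prey: 0+0-0=0; pred: 13+0-2=11
Step 11: prey: 0+0-0=0; pred: 11+0-2=9
Max prey = 28 at step 1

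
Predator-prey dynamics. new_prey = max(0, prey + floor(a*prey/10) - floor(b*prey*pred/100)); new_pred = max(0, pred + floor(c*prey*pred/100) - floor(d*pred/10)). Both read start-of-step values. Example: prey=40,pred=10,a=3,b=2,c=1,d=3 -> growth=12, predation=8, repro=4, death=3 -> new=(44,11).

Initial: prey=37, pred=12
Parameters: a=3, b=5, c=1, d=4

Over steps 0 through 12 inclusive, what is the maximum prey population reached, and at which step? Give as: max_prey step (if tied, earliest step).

Answer: 39 12

Derivation:
Step 1: prey: 37+11-22=26; pred: 12+4-4=12
Step 2: prey: 26+7-15=18; pred: 12+3-4=11
Step 3: prey: 18+5-9=14; pred: 11+1-4=8
Step 4: prey: 14+4-5=13; pred: 8+1-3=6
Step 5: prey: 13+3-3=13; pred: 6+0-2=4
Step 6: prey: 13+3-2=14; pred: 4+0-1=3
Step 7: prey: 14+4-2=16; pred: 3+0-1=2
Step 8: prey: 16+4-1=19; pred: 2+0-0=2
Step 9: prey: 19+5-1=23; pred: 2+0-0=2
Step 10: prey: 23+6-2=27; pred: 2+0-0=2
Step 11: prey: 27+8-2=33; pred: 2+0-0=2
Step 12: prey: 33+9-3=39; pred: 2+0-0=2
Max prey = 39 at step 12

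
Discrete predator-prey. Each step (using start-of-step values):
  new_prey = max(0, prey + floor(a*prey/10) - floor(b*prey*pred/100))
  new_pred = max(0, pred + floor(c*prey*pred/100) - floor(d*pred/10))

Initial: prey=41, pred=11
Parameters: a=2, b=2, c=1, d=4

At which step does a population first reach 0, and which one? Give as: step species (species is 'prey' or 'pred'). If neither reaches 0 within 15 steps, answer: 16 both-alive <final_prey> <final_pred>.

Answer: 16 both-alive 40 11

Derivation:
Step 1: prey: 41+8-9=40; pred: 11+4-4=11
Step 2: prey: 40+8-8=40; pred: 11+4-4=11
Steps 3-15: state stable at prey=40, pred=11 (no change)
No extinction within 15 steps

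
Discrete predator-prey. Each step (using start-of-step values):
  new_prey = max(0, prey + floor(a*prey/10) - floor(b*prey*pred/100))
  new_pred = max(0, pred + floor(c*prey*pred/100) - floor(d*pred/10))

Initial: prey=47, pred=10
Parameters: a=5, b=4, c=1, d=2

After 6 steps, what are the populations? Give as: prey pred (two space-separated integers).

Answer: 5 28

Derivation:
Step 1: prey: 47+23-18=52; pred: 10+4-2=12
Step 2: prey: 52+26-24=54; pred: 12+6-2=16
Step 3: prey: 54+27-34=47; pred: 16+8-3=21
Step 4: prey: 47+23-39=31; pred: 21+9-4=26
Step 5: prey: 31+15-32=14; pred: 26+8-5=29
Step 6: prey: 14+7-16=5; pred: 29+4-5=28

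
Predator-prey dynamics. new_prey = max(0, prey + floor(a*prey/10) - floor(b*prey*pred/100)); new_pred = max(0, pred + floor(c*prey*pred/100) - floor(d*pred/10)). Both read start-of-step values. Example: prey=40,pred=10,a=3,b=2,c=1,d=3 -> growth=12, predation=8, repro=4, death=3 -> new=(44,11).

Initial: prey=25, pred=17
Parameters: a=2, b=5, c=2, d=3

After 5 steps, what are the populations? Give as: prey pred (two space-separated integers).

Step 1: prey: 25+5-21=9; pred: 17+8-5=20
Step 2: prey: 9+1-9=1; pred: 20+3-6=17
Step 3: prey: 1+0-0=1; pred: 17+0-5=12
Step 4: prey: 1+0-0=1; pred: 12+0-3=9
Step 5: prey: 1+0-0=1; pred: 9+0-2=7

Answer: 1 7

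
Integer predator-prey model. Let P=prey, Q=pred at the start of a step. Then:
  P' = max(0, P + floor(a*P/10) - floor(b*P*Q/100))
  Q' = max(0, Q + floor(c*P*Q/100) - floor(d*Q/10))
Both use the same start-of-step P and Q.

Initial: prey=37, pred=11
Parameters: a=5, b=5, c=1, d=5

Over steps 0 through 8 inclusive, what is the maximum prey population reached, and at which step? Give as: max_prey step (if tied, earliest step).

Step 1: prey: 37+18-20=35; pred: 11+4-5=10
Step 2: prey: 35+17-17=35; pred: 10+3-5=8
Step 3: prey: 35+17-14=38; pred: 8+2-4=6
Step 4: prey: 38+19-11=46; pred: 6+2-3=5
Step 5: prey: 46+23-11=58; pred: 5+2-2=5
Step 6: prey: 58+29-14=73; pred: 5+2-2=5
Step 7: prey: 73+36-18=91; pred: 5+3-2=6
Step 8: prey: 91+45-27=109; pred: 6+5-3=8
Max prey = 109 at step 8

Answer: 109 8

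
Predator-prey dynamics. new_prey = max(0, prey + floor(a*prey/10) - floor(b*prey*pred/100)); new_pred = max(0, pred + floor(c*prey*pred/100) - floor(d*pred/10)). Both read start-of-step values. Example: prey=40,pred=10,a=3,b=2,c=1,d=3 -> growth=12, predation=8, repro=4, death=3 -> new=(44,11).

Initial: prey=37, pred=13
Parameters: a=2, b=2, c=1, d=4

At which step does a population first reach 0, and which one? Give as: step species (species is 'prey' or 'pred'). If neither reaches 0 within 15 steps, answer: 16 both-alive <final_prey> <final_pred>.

Answer: 16 both-alive 49 8

Derivation:
Step 1: prey: 37+7-9=35; pred: 13+4-5=12
Step 2: prey: 35+7-8=34; pred: 12+4-4=12
Step 3: prey: 34+6-8=32; pred: 12+4-4=12
Step 4: prey: 32+6-7=31; pred: 12+3-4=11
Step 5: prey: 31+6-6=31; pred: 11+3-4=10
Step 6: prey: 31+6-6=31; pred: 10+3-4=9
Step 7: prey: 31+6-5=32; pred: 9+2-3=8
Step 8: prey: 32+6-5=33; pred: 8+2-3=7
Step 9: prey: 33+6-4=35; pred: 7+2-2=7
Step 10: prey: 35+7-4=38; pred: 7+2-2=7
Step 11: prey: 38+7-5=40; pred: 7+2-2=7
Step 12: prey: 40+8-5=43; pred: 7+2-2=7
Step 13: prey: 43+8-6=45; pred: 7+3-2=8
Step 14: prey: 45+9-7=47; pred: 8+3-3=8
Step 15: prey: 47+9-7=49; pred: 8+3-3=8
No extinction within 15 steps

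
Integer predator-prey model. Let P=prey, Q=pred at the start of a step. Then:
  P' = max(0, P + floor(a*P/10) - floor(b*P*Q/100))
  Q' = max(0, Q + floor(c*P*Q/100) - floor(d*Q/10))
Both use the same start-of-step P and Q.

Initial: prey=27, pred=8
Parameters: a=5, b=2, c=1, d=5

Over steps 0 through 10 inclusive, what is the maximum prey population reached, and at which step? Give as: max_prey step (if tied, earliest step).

Step 1: prey: 27+13-4=36; pred: 8+2-4=6
Step 2: prey: 36+18-4=50; pred: 6+2-3=5
Step 3: prey: 50+25-5=70; pred: 5+2-2=5
Step 4: prey: 70+35-7=98; pred: 5+3-2=6
Step 5: prey: 98+49-11=136; pred: 6+5-3=8
Step 6: prey: 136+68-21=183; pred: 8+10-4=14
Step 7: prey: 183+91-51=223; pred: 14+25-7=32
Step 8: prey: 223+111-142=192; pred: 32+71-16=87
Step 9: prey: 192+96-334=0; pred: 87+167-43=211
Step 10: prey: 0+0-0=0; pred: 211+0-105=106
Max prey = 223 at step 7

Answer: 223 7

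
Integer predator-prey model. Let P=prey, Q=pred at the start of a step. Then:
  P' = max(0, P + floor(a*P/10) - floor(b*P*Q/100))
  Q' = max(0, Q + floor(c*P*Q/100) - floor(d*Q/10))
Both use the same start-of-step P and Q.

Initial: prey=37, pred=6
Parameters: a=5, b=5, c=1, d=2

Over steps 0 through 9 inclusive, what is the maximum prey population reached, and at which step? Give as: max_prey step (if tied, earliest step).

Step 1: prey: 37+18-11=44; pred: 6+2-1=7
Step 2: prey: 44+22-15=51; pred: 7+3-1=9
Step 3: prey: 51+25-22=54; pred: 9+4-1=12
Step 4: prey: 54+27-32=49; pred: 12+6-2=16
Step 5: prey: 49+24-39=34; pred: 16+7-3=20
Step 6: prey: 34+17-34=17; pred: 20+6-4=22
Step 7: prey: 17+8-18=7; pred: 22+3-4=21
Step 8: prey: 7+3-7=3; pred: 21+1-4=18
Step 9: prey: 3+1-2=2; pred: 18+0-3=15
Max prey = 54 at step 3

Answer: 54 3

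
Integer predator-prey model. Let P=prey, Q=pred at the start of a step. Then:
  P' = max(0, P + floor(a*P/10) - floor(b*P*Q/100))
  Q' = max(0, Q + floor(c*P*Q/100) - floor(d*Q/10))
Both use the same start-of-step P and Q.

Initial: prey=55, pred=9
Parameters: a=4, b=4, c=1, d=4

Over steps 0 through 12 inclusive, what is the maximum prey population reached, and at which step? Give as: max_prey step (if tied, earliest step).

Step 1: prey: 55+22-19=58; pred: 9+4-3=10
Step 2: prey: 58+23-23=58; pred: 10+5-4=11
Step 3: prey: 58+23-25=56; pred: 11+6-4=13
Step 4: prey: 56+22-29=49; pred: 13+7-5=15
Step 5: prey: 49+19-29=39; pred: 15+7-6=16
Step 6: prey: 39+15-24=30; pred: 16+6-6=16
Step 7: prey: 30+12-19=23; pred: 16+4-6=14
Step 8: prey: 23+9-12=20; pred: 14+3-5=12
Step 9: prey: 20+8-9=19; pred: 12+2-4=10
Step 10: prey: 19+7-7=19; pred: 10+1-4=7
Step 11: prey: 19+7-5=21; pred: 7+1-2=6
Step 12: prey: 21+8-5=24; pred: 6+1-2=5
Max prey = 58 at step 1

Answer: 58 1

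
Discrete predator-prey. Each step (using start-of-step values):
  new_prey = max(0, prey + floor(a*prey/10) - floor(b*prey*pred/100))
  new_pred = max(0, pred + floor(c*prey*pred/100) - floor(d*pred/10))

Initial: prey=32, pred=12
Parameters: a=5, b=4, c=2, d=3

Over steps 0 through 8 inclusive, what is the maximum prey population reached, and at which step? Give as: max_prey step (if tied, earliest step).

Step 1: prey: 32+16-15=33; pred: 12+7-3=16
Step 2: prey: 33+16-21=28; pred: 16+10-4=22
Step 3: prey: 28+14-24=18; pred: 22+12-6=28
Step 4: prey: 18+9-20=7; pred: 28+10-8=30
Step 5: prey: 7+3-8=2; pred: 30+4-9=25
Step 6: prey: 2+1-2=1; pred: 25+1-7=19
Step 7: prey: 1+0-0=1; pred: 19+0-5=14
Step 8: prey: 1+0-0=1; pred: 14+0-4=10
Max prey = 33 at step 1

Answer: 33 1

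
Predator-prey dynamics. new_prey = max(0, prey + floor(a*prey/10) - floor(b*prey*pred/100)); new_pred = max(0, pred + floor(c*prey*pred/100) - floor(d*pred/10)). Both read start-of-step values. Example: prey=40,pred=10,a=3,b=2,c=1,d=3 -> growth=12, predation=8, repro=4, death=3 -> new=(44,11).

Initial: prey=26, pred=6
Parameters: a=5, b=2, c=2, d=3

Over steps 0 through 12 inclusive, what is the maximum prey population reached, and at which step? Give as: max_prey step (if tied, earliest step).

Step 1: prey: 26+13-3=36; pred: 6+3-1=8
Step 2: prey: 36+18-5=49; pred: 8+5-2=11
Step 3: prey: 49+24-10=63; pred: 11+10-3=18
Step 4: prey: 63+31-22=72; pred: 18+22-5=35
Step 5: prey: 72+36-50=58; pred: 35+50-10=75
Step 6: prey: 58+29-87=0; pred: 75+87-22=140
Step 7: prey: 0+0-0=0; pred: 140+0-42=98
Step 8: prey: 0+0-0=0; pred: 98+0-29=69
Step 9: prey: 0+0-0=0; pred: 69+0-20=49
Step 10: prey: 0+0-0=0; pred: 49+0-14=35
Step 11: prey: 0+0-0=0; pred: 35+0-10=25
Step 12: prey: 0+0-0=0; pred: 25+0-7=18
Max prey = 72 at step 4

Answer: 72 4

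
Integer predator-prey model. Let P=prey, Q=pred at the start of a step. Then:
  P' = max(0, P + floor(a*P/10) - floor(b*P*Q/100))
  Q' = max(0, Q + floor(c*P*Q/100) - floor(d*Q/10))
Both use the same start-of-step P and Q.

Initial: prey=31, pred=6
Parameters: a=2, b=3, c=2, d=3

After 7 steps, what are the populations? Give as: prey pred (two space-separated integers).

Answer: 7 17

Derivation:
Step 1: prey: 31+6-5=32; pred: 6+3-1=8
Step 2: prey: 32+6-7=31; pred: 8+5-2=11
Step 3: prey: 31+6-10=27; pred: 11+6-3=14
Step 4: prey: 27+5-11=21; pred: 14+7-4=17
Step 5: prey: 21+4-10=15; pred: 17+7-5=19
Step 6: prey: 15+3-8=10; pred: 19+5-5=19
Step 7: prey: 10+2-5=7; pred: 19+3-5=17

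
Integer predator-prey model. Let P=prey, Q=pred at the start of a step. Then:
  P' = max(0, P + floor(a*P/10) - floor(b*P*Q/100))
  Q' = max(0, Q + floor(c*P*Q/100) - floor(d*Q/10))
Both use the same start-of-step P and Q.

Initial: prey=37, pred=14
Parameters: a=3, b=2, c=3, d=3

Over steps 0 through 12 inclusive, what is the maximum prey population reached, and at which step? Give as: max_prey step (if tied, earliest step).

Step 1: prey: 37+11-10=38; pred: 14+15-4=25
Step 2: prey: 38+11-19=30; pred: 25+28-7=46
Step 3: prey: 30+9-27=12; pred: 46+41-13=74
Step 4: prey: 12+3-17=0; pred: 74+26-22=78
Step 5: prey: 0+0-0=0; pred: 78+0-23=55
Step 6: prey: 0+0-0=0; pred: 55+0-16=39
Step 7: prey: 0+0-0=0; pred: 39+0-11=28
Step 8: prey: 0+0-0=0; pred: 28+0-8=20
Step 9: prey: 0+0-0=0; pred: 20+0-6=14
Step 10: prey: 0+0-0=0; pred: 14+0-4=10
Step 11: prey: 0+0-0=0; pred: 10+0-3=7
Step 12: prey: 0+0-0=0; pred: 7+0-2=5
Max prey = 38 at step 1

Answer: 38 1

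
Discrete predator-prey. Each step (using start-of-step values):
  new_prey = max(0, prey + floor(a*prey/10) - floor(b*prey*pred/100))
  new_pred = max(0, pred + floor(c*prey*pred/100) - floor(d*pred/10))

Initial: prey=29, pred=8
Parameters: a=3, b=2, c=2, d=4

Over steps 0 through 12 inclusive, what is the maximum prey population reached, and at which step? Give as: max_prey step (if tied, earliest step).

Answer: 40 3

Derivation:
Step 1: prey: 29+8-4=33; pred: 8+4-3=9
Step 2: prey: 33+9-5=37; pred: 9+5-3=11
Step 3: prey: 37+11-8=40; pred: 11+8-4=15
Step 4: prey: 40+12-12=40; pred: 15+12-6=21
Step 5: prey: 40+12-16=36; pred: 21+16-8=29
Step 6: prey: 36+10-20=26; pred: 29+20-11=38
Step 7: prey: 26+7-19=14; pred: 38+19-15=42
Step 8: prey: 14+4-11=7; pred: 42+11-16=37
Step 9: prey: 7+2-5=4; pred: 37+5-14=28
Step 10: prey: 4+1-2=3; pred: 28+2-11=19
Step 11: prey: 3+0-1=2; pred: 19+1-7=13
Step 12: prey: 2+0-0=2; pred: 13+0-5=8
Max prey = 40 at step 3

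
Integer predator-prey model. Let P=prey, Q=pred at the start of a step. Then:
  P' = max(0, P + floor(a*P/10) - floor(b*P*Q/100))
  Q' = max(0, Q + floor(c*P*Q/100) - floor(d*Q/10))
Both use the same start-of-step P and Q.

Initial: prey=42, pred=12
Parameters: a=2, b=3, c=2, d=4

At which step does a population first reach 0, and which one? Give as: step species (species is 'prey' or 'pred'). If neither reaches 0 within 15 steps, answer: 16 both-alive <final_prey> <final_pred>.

Step 1: prey: 42+8-15=35; pred: 12+10-4=18
Step 2: prey: 35+7-18=24; pred: 18+12-7=23
Step 3: prey: 24+4-16=12; pred: 23+11-9=25
Step 4: prey: 12+2-9=5; pred: 25+6-10=21
Step 5: prey: 5+1-3=3; pred: 21+2-8=15
Step 6: prey: 3+0-1=2; pred: 15+0-6=9
Step 7: prey: 2+0-0=2; pred: 9+0-3=6
Step 8: prey: 2+0-0=2; pred: 6+0-2=4
Step 9: prey: 2+0-0=2; pred: 4+0-1=3
Step 10: prey: 2+0-0=2; pred: 3+0-1=2
Step 11: prey: 2+0-0=2; pred: 2+0-0=2
Steps 12-15: state stable at prey=2, pred=2 (no change)
No extinction within 15 steps

Answer: 16 both-alive 2 2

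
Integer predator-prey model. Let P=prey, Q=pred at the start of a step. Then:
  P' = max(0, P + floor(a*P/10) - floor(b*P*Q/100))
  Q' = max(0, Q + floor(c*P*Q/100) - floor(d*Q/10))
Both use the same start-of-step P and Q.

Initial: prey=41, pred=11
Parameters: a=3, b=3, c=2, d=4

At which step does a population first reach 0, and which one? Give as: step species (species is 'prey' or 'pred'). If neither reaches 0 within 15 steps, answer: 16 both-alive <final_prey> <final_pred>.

Step 1: prey: 41+12-13=40; pred: 11+9-4=16
Step 2: prey: 40+12-19=33; pred: 16+12-6=22
Step 3: prey: 33+9-21=21; pred: 22+14-8=28
Step 4: prey: 21+6-17=10; pred: 28+11-11=28
Step 5: prey: 10+3-8=5; pred: 28+5-11=22
Step 6: prey: 5+1-3=3; pred: 22+2-8=16
Step 7: prey: 3+0-1=2; pred: 16+0-6=10
Step 8: prey: 2+0-0=2; pred: 10+0-4=6
Step 9: prey: 2+0-0=2; pred: 6+0-2=4
Step 10: prey: 2+0-0=2; pred: 4+0-1=3
Step 11: prey: 2+0-0=2; pred: 3+0-1=2
Step 12: prey: 2+0-0=2; pred: 2+0-0=2
Steps 13-15: state stable at prey=2, pred=2 (no change)
No extinction within 15 steps

Answer: 16 both-alive 2 2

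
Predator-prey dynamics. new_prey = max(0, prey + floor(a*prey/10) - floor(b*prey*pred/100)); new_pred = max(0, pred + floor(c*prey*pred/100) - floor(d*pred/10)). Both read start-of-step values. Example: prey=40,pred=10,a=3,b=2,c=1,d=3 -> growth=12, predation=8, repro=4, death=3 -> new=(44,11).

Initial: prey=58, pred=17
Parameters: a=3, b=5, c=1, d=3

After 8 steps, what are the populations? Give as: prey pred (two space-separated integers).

Answer: 1 4

Derivation:
Step 1: prey: 58+17-49=26; pred: 17+9-5=21
Step 2: prey: 26+7-27=6; pred: 21+5-6=20
Step 3: prey: 6+1-6=1; pred: 20+1-6=15
Step 4: prey: 1+0-0=1; pred: 15+0-4=11
Step 5: prey: 1+0-0=1; pred: 11+0-3=8
Step 6: prey: 1+0-0=1; pred: 8+0-2=6
Step 7: prey: 1+0-0=1; pred: 6+0-1=5
Step 8: prey: 1+0-0=1; pred: 5+0-1=4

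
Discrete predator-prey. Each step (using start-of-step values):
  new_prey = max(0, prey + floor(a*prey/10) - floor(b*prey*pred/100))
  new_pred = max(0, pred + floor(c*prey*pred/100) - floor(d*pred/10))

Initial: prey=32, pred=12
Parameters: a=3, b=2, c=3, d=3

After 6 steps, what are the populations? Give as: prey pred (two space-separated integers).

Step 1: prey: 32+9-7=34; pred: 12+11-3=20
Step 2: prey: 34+10-13=31; pred: 20+20-6=34
Step 3: prey: 31+9-21=19; pred: 34+31-10=55
Step 4: prey: 19+5-20=4; pred: 55+31-16=70
Step 5: prey: 4+1-5=0; pred: 70+8-21=57
Step 6: prey: 0+0-0=0; pred: 57+0-17=40

Answer: 0 40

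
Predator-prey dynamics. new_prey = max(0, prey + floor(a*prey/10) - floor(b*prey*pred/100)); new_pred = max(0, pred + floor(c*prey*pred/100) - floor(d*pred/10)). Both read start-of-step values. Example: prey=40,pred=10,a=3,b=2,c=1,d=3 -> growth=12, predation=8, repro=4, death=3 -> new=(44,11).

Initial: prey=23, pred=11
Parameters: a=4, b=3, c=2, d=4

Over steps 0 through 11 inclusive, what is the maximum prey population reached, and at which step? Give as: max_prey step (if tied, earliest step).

Answer: 26 2

Derivation:
Step 1: prey: 23+9-7=25; pred: 11+5-4=12
Step 2: prey: 25+10-9=26; pred: 12+6-4=14
Step 3: prey: 26+10-10=26; pred: 14+7-5=16
Step 4: prey: 26+10-12=24; pred: 16+8-6=18
Step 5: prey: 24+9-12=21; pred: 18+8-7=19
Step 6: prey: 21+8-11=18; pred: 19+7-7=19
Step 7: prey: 18+7-10=15; pred: 19+6-7=18
Step 8: prey: 15+6-8=13; pred: 18+5-7=16
Step 9: prey: 13+5-6=12; pred: 16+4-6=14
Step 10: prey: 12+4-5=11; pred: 14+3-5=12
Step 11: prey: 11+4-3=12; pred: 12+2-4=10
Max prey = 26 at step 2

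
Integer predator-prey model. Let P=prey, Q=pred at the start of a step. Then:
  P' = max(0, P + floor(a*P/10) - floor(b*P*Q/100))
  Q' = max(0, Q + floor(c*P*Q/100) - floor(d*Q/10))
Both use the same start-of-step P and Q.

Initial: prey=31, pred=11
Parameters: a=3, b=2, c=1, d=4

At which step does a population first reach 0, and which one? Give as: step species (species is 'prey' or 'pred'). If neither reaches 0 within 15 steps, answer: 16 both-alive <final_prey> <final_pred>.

Step 1: prey: 31+9-6=34; pred: 11+3-4=10
Step 2: prey: 34+10-6=38; pred: 10+3-4=9
Step 3: prey: 38+11-6=43; pred: 9+3-3=9
Step 4: prey: 43+12-7=48; pred: 9+3-3=9
Step 5: prey: 48+14-8=54; pred: 9+4-3=10
Step 6: prey: 54+16-10=60; pred: 10+5-4=11
Step 7: prey: 60+18-13=65; pred: 11+6-4=13
Step 8: prey: 65+19-16=68; pred: 13+8-5=16
Step 9: prey: 68+20-21=67; pred: 16+10-6=20
Step 10: prey: 67+20-26=61; pred: 20+13-8=25
Step 11: prey: 61+18-30=49; pred: 25+15-10=30
Step 12: prey: 49+14-29=34; pred: 30+14-12=32
Step 13: prey: 34+10-21=23; pred: 32+10-12=30
Step 14: prey: 23+6-13=16; pred: 30+6-12=24
Step 15: prey: 16+4-7=13; pred: 24+3-9=18
No extinction within 15 steps

Answer: 16 both-alive 13 18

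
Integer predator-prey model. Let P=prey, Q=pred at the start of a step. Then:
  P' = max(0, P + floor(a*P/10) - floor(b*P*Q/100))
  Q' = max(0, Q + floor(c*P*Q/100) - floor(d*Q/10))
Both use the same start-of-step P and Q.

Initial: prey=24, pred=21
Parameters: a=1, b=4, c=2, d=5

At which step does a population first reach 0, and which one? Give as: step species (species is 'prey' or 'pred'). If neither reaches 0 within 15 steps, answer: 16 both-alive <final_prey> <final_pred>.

Step 1: prey: 24+2-20=6; pred: 21+10-10=21
Step 2: prey: 6+0-5=1; pred: 21+2-10=13
Step 3: prey: 1+0-0=1; pred: 13+0-6=7
Step 4: prey: 1+0-0=1; pred: 7+0-3=4
Step 5: prey: 1+0-0=1; pred: 4+0-2=2
Step 6: prey: 1+0-0=1; pred: 2+0-1=1
Step 7: prey: 1+0-0=1; pred: 1+0-0=1
Steps 8-15: state stable at prey=1, pred=1 (no change)
No extinction within 15 steps

Answer: 16 both-alive 1 1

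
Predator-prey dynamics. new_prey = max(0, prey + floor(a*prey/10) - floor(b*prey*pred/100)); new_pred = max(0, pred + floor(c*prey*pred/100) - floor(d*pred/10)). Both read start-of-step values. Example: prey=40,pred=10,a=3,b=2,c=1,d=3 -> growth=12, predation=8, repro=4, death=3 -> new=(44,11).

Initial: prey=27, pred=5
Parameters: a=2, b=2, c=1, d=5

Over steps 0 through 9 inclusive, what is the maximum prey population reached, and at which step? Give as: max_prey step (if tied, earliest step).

Answer: 83 9

Derivation:
Step 1: prey: 27+5-2=30; pred: 5+1-2=4
Step 2: prey: 30+6-2=34; pred: 4+1-2=3
Step 3: prey: 34+6-2=38; pred: 3+1-1=3
Step 4: prey: 38+7-2=43; pred: 3+1-1=3
Step 5: prey: 43+8-2=49; pred: 3+1-1=3
Step 6: prey: 49+9-2=56; pred: 3+1-1=3
Step 7: prey: 56+11-3=64; pred: 3+1-1=3
Step 8: prey: 64+12-3=73; pred: 3+1-1=3
Step 9: prey: 73+14-4=83; pred: 3+2-1=4
Max prey = 83 at step 9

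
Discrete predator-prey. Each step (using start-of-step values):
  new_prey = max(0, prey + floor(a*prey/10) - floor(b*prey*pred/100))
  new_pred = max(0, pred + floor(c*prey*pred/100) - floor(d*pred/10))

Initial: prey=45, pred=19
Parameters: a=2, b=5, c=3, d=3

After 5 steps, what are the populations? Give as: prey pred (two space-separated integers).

Answer: 0 15

Derivation:
Step 1: prey: 45+9-42=12; pred: 19+25-5=39
Step 2: prey: 12+2-23=0; pred: 39+14-11=42
Step 3: prey: 0+0-0=0; pred: 42+0-12=30
Step 4: prey: 0+0-0=0; pred: 30+0-9=21
Step 5: prey: 0+0-0=0; pred: 21+0-6=15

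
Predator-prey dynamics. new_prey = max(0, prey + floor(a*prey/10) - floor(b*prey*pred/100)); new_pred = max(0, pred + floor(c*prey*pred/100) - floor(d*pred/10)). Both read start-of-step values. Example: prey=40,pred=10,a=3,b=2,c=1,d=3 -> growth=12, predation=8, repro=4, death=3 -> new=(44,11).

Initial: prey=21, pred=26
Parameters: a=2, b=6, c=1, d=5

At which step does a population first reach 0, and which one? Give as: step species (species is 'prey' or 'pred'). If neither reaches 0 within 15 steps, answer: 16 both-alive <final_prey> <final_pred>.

Answer: 1 prey

Derivation:
Step 1: prey: 21+4-32=0; pred: 26+5-13=18
First extinction: prey at step 1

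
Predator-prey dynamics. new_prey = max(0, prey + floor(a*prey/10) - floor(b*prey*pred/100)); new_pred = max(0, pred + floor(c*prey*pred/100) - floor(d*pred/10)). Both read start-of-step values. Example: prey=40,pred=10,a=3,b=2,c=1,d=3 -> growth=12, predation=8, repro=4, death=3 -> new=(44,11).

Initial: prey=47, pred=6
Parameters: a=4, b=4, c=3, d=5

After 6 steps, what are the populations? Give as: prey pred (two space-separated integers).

Step 1: prey: 47+18-11=54; pred: 6+8-3=11
Step 2: prey: 54+21-23=52; pred: 11+17-5=23
Step 3: prey: 52+20-47=25; pred: 23+35-11=47
Step 4: prey: 25+10-47=0; pred: 47+35-23=59
Step 5: prey: 0+0-0=0; pred: 59+0-29=30
Step 6: prey: 0+0-0=0; pred: 30+0-15=15

Answer: 0 15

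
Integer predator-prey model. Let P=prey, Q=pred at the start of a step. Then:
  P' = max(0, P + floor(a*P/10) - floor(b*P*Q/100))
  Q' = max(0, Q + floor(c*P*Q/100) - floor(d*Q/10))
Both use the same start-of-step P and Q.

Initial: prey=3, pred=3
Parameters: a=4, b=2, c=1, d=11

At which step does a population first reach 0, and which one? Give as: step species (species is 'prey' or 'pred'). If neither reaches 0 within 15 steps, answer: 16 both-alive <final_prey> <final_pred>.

Answer: 1 pred

Derivation:
Step 1: prey: 3+1-0=4; pred: 3+0-3=0
First extinction: pred at step 1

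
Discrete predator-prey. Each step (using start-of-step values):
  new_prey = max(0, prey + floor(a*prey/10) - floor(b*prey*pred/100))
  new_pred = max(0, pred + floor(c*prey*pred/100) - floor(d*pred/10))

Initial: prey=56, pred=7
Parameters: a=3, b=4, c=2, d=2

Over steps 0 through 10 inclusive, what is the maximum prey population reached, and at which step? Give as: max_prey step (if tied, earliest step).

Step 1: prey: 56+16-15=57; pred: 7+7-1=13
Step 2: prey: 57+17-29=45; pred: 13+14-2=25
Step 3: prey: 45+13-45=13; pred: 25+22-5=42
Step 4: prey: 13+3-21=0; pred: 42+10-8=44
Step 5: prey: 0+0-0=0; pred: 44+0-8=36
Step 6: prey: 0+0-0=0; pred: 36+0-7=29
Step 7: prey: 0+0-0=0; pred: 29+0-5=24
Step 8: prey: 0+0-0=0; pred: 24+0-4=20
Step 9: prey: 0+0-0=0; pred: 20+0-4=16
Step 10: prey: 0+0-0=0; pred: 16+0-3=13
Max prey = 57 at step 1

Answer: 57 1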